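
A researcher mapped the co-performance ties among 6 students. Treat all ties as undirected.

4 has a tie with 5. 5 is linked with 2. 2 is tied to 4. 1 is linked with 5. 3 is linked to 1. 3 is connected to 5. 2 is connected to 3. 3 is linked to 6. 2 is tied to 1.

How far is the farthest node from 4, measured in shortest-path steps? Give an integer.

Distances from 4: 1:2, 2:1, 3:2, 5:1, 6:3.
The largest is 3 (to 6), so the eccentricity of 4 is 3.

3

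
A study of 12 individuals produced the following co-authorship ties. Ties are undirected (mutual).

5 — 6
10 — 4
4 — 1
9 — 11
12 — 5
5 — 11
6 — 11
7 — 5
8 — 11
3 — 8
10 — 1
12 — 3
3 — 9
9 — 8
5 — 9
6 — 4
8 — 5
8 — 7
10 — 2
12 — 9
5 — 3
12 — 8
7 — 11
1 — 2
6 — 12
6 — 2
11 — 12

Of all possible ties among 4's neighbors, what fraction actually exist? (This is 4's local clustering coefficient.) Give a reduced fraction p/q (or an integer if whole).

1/3

4's neighbors: 1, 6, and 10 (k = 3).
Possible neighbor pairs: C(3,2) = 3. Edges among them: 1–10 → e = 1.
Clustering(4) = 1/3.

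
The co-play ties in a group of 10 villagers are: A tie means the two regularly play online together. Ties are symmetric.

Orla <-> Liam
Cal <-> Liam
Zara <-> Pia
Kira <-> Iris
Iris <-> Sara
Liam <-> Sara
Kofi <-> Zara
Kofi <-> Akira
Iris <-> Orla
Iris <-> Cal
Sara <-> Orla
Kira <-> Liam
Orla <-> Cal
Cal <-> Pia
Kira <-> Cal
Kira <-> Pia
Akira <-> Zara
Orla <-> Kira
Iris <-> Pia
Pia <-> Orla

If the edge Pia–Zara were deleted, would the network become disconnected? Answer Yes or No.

Yes

Without the Pia–Zara edge there is no alternate route between Pia and Zara, so the network disconnects. It is a bridge.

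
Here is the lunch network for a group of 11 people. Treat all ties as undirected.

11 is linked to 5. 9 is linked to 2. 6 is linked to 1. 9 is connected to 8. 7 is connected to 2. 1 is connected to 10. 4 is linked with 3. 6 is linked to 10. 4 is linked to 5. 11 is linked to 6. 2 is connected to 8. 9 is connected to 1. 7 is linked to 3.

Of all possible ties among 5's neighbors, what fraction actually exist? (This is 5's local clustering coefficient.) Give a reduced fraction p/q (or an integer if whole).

5's neighbors: 4 and 11 (k = 2).
Possible neighbor pairs: C(2,2) = 1. Edges among them: none → e = 0.
Clustering(5) = 0/1.

0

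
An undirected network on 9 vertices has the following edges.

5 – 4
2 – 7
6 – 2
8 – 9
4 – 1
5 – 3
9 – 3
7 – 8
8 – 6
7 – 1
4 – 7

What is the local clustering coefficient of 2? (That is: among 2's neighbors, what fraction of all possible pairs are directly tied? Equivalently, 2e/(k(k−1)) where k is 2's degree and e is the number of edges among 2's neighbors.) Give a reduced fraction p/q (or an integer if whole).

0

2's neighbors: 6 and 7 (k = 2).
Possible neighbor pairs: C(2,2) = 1. Edges among them: none → e = 0.
Clustering(2) = 0/1.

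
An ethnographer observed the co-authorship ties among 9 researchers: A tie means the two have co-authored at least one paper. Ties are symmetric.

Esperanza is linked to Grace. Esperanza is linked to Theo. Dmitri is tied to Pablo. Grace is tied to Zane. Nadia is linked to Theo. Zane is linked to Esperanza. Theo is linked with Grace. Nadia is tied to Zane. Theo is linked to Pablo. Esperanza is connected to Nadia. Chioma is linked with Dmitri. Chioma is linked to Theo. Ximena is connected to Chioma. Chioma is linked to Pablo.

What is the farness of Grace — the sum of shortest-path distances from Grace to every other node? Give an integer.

15

Distances from Grace: Chioma:2, Dmitri:3, Esperanza:1, Nadia:2, Pablo:2, Theo:1, Ximena:3, Zane:1.
Sum = 2 + 3 + 1 + 2 + 2 + 1 + 3 + 1 = 15.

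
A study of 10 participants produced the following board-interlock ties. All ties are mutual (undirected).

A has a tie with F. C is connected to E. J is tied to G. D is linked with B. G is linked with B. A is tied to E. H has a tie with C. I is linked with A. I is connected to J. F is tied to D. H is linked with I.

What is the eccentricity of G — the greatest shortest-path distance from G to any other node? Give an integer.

4

Distances from G: A:3, B:1, C:4, D:2, E:4, F:3, H:3, I:2, J:1.
The largest is 4 (to C and E), so the eccentricity of G is 4.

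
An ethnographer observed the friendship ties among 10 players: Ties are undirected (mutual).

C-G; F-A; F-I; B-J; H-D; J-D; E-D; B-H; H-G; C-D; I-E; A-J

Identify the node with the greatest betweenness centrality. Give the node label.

D

Unnormalized betweenness of each node: A:51/10, B:11/5, C:77/30, D:529/30, E:69/10, F:7/3, G:5/6, H:193/30, I:97/30, J:323/30.
D has the largest value, 529/30, making it the main broker — the node through which the most shortest paths run.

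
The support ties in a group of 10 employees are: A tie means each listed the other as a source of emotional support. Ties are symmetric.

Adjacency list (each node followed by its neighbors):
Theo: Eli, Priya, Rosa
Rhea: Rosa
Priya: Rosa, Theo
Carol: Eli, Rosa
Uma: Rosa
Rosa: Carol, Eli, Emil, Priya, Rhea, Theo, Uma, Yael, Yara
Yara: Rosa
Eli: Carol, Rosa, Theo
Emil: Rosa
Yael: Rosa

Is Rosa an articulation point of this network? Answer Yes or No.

Yes

Removing Rosa leaves {Uma} with no path to {Yara}, so the network splits into 6 components. Rosa is a cut vertex.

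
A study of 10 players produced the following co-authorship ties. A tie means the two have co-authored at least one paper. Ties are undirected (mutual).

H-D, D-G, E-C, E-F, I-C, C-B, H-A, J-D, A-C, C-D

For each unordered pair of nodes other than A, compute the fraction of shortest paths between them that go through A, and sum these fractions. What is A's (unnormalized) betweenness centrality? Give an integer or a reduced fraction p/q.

Pairs whose geodesics pass through A — I–H: 1/2; F–H: 1/2; B–H: 1/2; H–E: 1/2; H–C: 1/2.
All other pairs contribute 0.
Summing the contributions gives betweenness(A) = 5/2.

5/2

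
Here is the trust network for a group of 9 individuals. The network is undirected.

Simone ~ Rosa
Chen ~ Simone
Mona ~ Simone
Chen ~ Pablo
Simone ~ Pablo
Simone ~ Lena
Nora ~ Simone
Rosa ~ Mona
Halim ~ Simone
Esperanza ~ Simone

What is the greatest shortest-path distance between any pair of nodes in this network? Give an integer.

2

Eccentricity of each node (its greatest distance to any other): Chen:2, Esperanza:2, Halim:2, Lena:2, Mona:2, Nora:2, Pablo:2, Rosa:2, Simone:1.
The maximum eccentricity is 2, realized for instance by the pair Pablo–Mona via Pablo – Simone – Mona. So the diameter is 2.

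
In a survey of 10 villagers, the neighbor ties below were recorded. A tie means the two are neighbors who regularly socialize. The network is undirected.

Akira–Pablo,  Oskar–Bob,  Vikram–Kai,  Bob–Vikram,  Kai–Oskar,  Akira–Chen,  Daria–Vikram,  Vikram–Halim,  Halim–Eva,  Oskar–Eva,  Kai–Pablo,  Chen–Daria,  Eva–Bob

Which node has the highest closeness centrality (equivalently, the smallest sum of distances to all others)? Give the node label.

Vikram

Farness (sum of distances to all others) for each node — Akira:24, Bob:19, Chen:23, Daria:19, Eva:21, Halim:20, Kai:16, Oskar:19, Pablo:20, Vikram:15.
The smallest farness is 15, for Vikram, so Vikram has the highest closeness.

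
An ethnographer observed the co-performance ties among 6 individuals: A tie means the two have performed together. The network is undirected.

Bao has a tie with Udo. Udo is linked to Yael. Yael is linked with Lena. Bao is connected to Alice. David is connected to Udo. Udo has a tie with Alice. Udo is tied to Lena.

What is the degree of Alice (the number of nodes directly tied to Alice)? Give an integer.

Alice is directly tied to Bao and Udo. That is 2 neighbors, so the degree of Alice is 2.

2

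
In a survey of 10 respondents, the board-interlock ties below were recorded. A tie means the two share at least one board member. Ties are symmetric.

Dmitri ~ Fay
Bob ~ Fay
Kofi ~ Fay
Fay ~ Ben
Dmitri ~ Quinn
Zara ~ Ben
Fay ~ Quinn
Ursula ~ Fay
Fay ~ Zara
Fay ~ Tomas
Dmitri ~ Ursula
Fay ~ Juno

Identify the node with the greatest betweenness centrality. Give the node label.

Fay

Unnormalized betweenness of each node: Ben:0, Bob:0, Dmitri:1/2, Fay:65/2, Juno:0, Kofi:0, Quinn:0, Tomas:0, Ursula:0, Zara:0.
Fay has the largest value, 65/2, making it the main broker — the node through which the most shortest paths run.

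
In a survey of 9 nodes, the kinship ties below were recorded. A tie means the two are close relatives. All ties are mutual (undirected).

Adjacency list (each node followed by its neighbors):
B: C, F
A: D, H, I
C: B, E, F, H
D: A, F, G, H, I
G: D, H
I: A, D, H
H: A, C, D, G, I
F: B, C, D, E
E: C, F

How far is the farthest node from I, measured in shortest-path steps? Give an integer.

Distances from I: A:1, B:3, C:2, D:1, E:3, F:2, G:2, H:1.
The largest is 3 (to E and B), so the eccentricity of I is 3.

3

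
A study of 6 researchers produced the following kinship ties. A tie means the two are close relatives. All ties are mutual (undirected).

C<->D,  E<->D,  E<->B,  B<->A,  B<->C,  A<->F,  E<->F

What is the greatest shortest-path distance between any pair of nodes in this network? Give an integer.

3

Eccentricity of each node (its greatest distance to any other): A:3, B:2, C:3, D:3, E:2, F:3.
The maximum eccentricity is 3, realized for instance by the pair C–F via C – B – A – F. So the diameter is 3.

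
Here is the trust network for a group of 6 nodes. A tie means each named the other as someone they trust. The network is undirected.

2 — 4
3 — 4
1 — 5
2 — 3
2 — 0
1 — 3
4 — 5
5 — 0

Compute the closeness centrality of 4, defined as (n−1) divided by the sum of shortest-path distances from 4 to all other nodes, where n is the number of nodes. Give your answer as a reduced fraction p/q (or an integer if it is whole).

Distances from 4: 0:2, 1:2, 2:1, 3:1, 5:1. Sum = 7.
n = 6, so closeness = 5/7.

5/7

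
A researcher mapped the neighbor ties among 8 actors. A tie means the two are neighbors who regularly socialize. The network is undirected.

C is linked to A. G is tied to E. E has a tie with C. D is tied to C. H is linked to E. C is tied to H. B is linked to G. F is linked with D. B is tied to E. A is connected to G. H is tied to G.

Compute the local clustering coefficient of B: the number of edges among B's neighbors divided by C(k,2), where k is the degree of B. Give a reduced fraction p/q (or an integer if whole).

B's neighbors: E and G (k = 2).
Possible neighbor pairs: C(2,2) = 1. Edges among them: E–G → e = 1.
Clustering(B) = 1/1.

1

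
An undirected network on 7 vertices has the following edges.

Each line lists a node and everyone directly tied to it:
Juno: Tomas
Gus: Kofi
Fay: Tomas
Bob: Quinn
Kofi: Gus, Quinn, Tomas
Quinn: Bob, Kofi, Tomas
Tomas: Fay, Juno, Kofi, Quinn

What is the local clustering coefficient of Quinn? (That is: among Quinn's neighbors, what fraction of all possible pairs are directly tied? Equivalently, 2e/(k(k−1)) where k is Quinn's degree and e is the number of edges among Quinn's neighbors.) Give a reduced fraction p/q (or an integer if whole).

Quinn's neighbors: Bob, Kofi, and Tomas (k = 3).
Possible neighbor pairs: C(3,2) = 3. Edges among them: Kofi–Tomas → e = 1.
Clustering(Quinn) = 1/3.

1/3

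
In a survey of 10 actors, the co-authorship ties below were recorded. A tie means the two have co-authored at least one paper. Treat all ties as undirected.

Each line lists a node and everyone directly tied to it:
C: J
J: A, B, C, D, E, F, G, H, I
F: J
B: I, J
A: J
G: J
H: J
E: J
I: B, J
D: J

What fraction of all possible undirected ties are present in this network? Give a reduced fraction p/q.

2/9

There are 10 edges and 10 nodes, so the maximum possible is C(10,2) = 45.
Density = 10/45 = 2/9.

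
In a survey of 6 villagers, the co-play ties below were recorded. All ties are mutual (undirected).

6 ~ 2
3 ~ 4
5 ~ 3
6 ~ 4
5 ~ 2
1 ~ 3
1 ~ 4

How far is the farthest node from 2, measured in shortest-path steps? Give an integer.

Distances from 2: 1:3, 3:2, 4:2, 5:1, 6:1.
The largest is 3 (to 1), so the eccentricity of 2 is 3.

3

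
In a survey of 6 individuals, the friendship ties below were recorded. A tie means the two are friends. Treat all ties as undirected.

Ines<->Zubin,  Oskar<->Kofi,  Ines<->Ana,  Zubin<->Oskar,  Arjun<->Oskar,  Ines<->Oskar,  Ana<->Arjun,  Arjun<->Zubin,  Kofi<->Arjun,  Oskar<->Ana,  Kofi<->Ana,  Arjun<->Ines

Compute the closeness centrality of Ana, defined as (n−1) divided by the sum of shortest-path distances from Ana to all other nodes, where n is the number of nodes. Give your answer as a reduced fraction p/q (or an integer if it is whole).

5/6

Distances from Ana: Arjun:1, Ines:1, Kofi:1, Oskar:1, Zubin:2. Sum = 6.
n = 6, so closeness = 5/6.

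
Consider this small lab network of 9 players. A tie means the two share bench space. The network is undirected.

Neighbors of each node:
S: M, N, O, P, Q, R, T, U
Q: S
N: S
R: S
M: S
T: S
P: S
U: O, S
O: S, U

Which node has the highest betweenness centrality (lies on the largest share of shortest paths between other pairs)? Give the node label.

S

Unnormalized betweenness of each node: M:0, N:0, O:0, P:0, Q:0, R:0, S:27, T:0, U:0.
S has the largest value, 27, making it the main broker — the node through which the most shortest paths run.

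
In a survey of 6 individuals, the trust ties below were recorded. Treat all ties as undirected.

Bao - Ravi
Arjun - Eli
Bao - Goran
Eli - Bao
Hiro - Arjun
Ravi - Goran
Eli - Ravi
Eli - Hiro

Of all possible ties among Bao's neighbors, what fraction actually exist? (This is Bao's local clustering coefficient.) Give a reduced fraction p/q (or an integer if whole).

Bao's neighbors: Eli, Goran, and Ravi (k = 3).
Possible neighbor pairs: C(3,2) = 3. Edges among them: Eli–Ravi, Goran–Ravi → e = 2.
Clustering(Bao) = 2/3.

2/3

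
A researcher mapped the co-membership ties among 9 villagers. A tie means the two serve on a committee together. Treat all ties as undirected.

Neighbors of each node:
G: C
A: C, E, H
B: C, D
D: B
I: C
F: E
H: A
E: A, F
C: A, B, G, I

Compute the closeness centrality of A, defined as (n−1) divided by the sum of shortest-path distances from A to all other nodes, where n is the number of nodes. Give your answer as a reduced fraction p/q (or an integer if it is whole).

4/7

Distances from A: B:2, C:1, D:3, E:1, F:2, G:2, H:1, I:2. Sum = 14.
n = 9, so closeness = 8/14 = 4/7.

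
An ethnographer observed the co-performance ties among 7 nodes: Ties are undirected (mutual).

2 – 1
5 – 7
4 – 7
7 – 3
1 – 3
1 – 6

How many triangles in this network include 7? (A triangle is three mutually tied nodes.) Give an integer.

0

7's neighbors are 3, 4, and 5, but none of them are tied to each other, so no triangle contains 7.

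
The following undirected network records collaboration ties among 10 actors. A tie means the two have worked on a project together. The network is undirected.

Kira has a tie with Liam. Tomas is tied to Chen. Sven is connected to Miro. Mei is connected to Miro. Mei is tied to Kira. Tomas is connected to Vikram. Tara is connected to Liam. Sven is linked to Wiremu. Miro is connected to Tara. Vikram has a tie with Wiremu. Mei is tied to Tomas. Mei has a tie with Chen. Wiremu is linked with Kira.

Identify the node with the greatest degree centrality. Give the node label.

Degrees — Chen:2, Kira:3, Liam:2, Mei:4, Miro:3, Sven:2, Tara:2, Tomas:3, Vikram:2, Wiremu:3.
The maximum is 4, attained only by Mei.

Mei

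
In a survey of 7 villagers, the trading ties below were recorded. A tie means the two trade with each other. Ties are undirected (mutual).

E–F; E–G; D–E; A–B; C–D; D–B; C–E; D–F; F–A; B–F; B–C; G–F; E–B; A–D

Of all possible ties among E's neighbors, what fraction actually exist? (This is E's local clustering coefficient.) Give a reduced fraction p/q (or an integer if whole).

3/5

E's neighbors: B, C, D, F, and G (k = 5).
Possible neighbor pairs: C(5,2) = 10. Edges among them: B–C, B–D, B–F, C–D, D–F, F–G → e = 6.
Clustering(E) = 6/10 = 3/5.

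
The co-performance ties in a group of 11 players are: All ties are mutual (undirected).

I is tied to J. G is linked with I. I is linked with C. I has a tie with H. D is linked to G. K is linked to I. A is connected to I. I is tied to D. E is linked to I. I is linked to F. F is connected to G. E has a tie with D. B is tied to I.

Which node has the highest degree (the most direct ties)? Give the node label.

Degrees — A:1, B:1, C:1, D:3, E:2, F:2, G:3, H:1, I:10, J:1, K:1.
The maximum is 10, attained only by I.

I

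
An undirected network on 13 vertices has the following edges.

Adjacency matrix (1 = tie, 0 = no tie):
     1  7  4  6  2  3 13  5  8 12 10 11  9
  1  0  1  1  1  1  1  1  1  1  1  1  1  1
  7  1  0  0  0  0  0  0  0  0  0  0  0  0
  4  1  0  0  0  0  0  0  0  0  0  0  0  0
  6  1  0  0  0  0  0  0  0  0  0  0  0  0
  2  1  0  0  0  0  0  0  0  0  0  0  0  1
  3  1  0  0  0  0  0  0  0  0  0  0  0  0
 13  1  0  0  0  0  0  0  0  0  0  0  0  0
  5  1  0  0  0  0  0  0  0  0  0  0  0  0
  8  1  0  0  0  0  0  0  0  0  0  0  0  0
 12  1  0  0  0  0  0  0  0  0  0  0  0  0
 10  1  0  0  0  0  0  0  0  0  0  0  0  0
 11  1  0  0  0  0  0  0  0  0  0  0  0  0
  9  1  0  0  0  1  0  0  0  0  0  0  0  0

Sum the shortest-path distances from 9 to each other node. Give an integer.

Distances from 9: 1:1, 2:1, 3:2, 4:2, 5:2, 6:2, 7:2, 8:2, 10:2, 11:2, 12:2, 13:2.
Sum = 1 + 1 + 2 + 2 + 2 + 2 + 2 + 2 + 2 + 2 + 2 + 2 = 22.

22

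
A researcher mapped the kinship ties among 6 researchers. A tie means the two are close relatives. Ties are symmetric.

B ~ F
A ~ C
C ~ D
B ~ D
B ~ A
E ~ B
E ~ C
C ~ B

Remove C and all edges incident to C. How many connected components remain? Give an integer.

1

C's neighbors (A, B, D, and E) remain reachable from one another through other ties, so the rest of the network stays in one piece.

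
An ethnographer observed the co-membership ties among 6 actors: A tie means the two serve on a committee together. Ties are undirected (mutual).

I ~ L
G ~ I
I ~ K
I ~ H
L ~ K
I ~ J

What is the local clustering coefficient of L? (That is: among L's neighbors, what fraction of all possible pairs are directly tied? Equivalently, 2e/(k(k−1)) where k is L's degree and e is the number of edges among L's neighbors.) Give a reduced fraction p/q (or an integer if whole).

1

L's neighbors: I and K (k = 2).
Possible neighbor pairs: C(2,2) = 1. Edges among them: I–K → e = 1.
Clustering(L) = 1/1.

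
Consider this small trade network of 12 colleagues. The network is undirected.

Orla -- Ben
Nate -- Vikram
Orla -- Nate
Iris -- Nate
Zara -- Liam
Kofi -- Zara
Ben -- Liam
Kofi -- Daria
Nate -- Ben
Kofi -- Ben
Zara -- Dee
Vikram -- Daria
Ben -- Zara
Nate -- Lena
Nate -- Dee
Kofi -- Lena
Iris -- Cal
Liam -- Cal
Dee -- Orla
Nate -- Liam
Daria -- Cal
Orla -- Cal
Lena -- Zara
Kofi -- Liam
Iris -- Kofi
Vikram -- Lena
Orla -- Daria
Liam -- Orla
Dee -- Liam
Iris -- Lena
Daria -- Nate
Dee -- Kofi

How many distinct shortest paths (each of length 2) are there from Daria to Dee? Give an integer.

The shortest distance is 2. The length-2 paths are: Daria–Nate–Dee; Daria–Kofi–Dee; Daria–Orla–Dee.
That gives 3 distinct shortest paths.

3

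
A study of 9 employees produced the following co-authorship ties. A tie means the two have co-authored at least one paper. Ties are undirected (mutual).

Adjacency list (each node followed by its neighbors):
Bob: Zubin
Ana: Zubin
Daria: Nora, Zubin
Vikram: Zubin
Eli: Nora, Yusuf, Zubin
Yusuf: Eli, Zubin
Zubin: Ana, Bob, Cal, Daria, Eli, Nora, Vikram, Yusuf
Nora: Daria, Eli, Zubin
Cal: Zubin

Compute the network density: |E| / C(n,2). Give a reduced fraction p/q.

There are 11 edges and 9 nodes, so the maximum possible is C(9,2) = 36.
Density = 11/36.

11/36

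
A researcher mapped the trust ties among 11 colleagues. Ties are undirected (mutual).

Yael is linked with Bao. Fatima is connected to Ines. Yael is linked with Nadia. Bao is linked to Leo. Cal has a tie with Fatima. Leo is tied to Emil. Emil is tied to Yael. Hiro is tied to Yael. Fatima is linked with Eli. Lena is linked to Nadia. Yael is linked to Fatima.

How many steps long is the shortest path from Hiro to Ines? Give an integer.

One shortest route is Hiro – Yael – Fatima – Ines, which uses 3 edges, and at distance 2 from Hiro we only reach {Bao, Emil, Fatima, Nadia}, which does not include Ines. So d(Hiro,Ines) = 3.

3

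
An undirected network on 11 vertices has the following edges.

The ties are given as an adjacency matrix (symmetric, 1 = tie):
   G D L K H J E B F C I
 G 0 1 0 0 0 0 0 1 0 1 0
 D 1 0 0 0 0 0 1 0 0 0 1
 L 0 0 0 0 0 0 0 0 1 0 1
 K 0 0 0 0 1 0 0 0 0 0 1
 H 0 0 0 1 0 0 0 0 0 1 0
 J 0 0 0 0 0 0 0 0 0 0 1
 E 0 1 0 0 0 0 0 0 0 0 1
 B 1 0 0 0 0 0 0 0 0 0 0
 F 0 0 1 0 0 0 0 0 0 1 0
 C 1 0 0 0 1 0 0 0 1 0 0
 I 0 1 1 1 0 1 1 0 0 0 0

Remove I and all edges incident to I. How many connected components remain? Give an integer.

2

Without I, the remaining ties split the others into: {B, C, D, E, F, G, H, K, L}; {J}.
That's 2 separate components.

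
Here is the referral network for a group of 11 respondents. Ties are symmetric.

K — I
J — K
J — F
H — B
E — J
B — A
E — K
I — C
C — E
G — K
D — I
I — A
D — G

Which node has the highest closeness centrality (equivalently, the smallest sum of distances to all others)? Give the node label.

I

Farness (sum of distances to all others) for each node — A:23, B:30, C:23, D:25, E:24, F:33, G:26, H:39, I:18, J:24, K:19.
The smallest farness is 18, for I, so I has the highest closeness.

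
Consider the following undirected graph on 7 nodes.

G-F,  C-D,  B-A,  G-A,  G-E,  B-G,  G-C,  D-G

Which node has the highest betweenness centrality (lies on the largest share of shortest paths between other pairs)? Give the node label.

G

Unnormalized betweenness of each node: A:0, B:0, C:0, D:0, E:0, F:0, G:13.
G has the largest value, 13, making it the main broker — the node through which the most shortest paths run.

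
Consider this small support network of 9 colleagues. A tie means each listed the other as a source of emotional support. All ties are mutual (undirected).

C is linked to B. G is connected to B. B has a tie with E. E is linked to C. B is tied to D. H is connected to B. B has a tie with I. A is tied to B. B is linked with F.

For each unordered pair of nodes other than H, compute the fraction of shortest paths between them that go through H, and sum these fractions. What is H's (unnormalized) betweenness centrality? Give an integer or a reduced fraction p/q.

0

No shortest path between any pair of other nodes passes through H.
Summing the contributions gives betweenness(H) = 0.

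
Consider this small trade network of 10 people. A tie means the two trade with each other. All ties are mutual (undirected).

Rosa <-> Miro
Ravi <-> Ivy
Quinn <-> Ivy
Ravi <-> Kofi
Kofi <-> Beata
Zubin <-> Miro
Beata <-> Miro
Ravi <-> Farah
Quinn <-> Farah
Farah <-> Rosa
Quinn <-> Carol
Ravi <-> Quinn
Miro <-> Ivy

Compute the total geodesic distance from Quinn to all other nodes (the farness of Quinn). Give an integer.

16

Distances from Quinn: Beata:3, Carol:1, Farah:1, Ivy:1, Kofi:2, Miro:2, Ravi:1, Rosa:2, Zubin:3.
Sum = 3 + 1 + 1 + 1 + 2 + 2 + 1 + 2 + 3 = 16.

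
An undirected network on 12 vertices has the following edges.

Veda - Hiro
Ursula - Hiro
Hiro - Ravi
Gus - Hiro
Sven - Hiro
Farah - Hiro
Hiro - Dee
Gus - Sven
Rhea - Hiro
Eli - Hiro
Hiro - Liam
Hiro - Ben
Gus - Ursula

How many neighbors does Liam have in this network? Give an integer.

Liam is directly tied to Hiro. That is 1 neighbor, so the degree of Liam is 1.

1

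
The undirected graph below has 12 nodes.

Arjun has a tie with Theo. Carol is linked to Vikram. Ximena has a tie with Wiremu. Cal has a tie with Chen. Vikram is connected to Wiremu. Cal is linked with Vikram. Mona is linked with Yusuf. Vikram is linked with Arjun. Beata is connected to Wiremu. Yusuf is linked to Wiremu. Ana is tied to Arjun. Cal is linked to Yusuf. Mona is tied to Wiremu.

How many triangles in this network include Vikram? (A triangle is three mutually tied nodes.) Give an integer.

0

Vikram's neighbors are Arjun, Cal, Carol, and Wiremu, but none of them are tied to each other, so no triangle contains Vikram.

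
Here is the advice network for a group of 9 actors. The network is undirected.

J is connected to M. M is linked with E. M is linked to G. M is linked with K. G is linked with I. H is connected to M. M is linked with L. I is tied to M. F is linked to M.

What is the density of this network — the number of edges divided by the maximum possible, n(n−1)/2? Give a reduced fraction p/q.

1/4

There are 9 edges and 9 nodes, so the maximum possible is C(9,2) = 36.
Density = 9/36 = 1/4.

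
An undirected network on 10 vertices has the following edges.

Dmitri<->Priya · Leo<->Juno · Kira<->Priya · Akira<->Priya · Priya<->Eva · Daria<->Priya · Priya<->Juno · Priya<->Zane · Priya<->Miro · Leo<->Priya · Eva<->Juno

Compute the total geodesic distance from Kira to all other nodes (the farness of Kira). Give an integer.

Distances from Kira: Akira:2, Daria:2, Dmitri:2, Eva:2, Juno:2, Leo:2, Miro:2, Priya:1, Zane:2.
Sum = 2 + 2 + 2 + 2 + 2 + 2 + 2 + 1 + 2 = 17.

17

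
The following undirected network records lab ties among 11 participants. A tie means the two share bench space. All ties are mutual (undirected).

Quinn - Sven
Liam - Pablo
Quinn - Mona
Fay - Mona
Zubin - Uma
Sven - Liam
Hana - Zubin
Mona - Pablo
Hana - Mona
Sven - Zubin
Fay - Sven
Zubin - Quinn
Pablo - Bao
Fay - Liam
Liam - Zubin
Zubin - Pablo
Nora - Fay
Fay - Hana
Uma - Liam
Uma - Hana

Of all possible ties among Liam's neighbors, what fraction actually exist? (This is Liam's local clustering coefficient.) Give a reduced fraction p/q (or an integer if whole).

2/5

Liam's neighbors: Fay, Pablo, Sven, Uma, and Zubin (k = 5).
Possible neighbor pairs: C(5,2) = 10. Edges among them: Fay–Sven, Pablo–Zubin, Sven–Zubin, Uma–Zubin → e = 4.
Clustering(Liam) = 4/10 = 2/5.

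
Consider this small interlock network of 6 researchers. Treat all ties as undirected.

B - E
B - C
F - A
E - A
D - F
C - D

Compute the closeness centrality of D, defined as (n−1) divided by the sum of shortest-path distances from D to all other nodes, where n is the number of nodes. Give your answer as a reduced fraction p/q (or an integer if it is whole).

5/9

Distances from D: A:2, B:2, C:1, E:3, F:1. Sum = 9.
n = 6, so closeness = 5/9.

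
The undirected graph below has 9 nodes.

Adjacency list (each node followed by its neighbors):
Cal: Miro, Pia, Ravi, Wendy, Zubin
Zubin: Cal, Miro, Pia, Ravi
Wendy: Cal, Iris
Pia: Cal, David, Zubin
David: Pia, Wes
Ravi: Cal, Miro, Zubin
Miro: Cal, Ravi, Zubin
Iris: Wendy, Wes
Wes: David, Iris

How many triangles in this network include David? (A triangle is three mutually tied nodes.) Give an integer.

David's neighbors are Pia and Wes, but none of them are tied to each other, so no triangle contains David.

0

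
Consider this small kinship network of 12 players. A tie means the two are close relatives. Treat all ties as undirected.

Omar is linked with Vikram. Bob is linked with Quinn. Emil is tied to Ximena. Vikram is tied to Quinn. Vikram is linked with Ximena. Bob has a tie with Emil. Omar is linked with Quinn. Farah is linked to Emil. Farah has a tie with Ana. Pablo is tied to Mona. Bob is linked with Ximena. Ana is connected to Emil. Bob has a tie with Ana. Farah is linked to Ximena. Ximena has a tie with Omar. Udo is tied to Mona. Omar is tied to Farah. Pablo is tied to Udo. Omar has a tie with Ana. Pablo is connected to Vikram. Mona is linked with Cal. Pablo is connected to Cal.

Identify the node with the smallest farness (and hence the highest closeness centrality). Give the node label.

Vikram

Farness (sum of distances to all others) for each node — Ana:25, Bob:25, Cal:31, Emil:25, Farah:25, Mona:30, Omar:20, Pablo:22, Quinn:22, Udo:31, Vikram:18, Ximena:20.
The smallest farness is 18, for Vikram, so Vikram has the highest closeness.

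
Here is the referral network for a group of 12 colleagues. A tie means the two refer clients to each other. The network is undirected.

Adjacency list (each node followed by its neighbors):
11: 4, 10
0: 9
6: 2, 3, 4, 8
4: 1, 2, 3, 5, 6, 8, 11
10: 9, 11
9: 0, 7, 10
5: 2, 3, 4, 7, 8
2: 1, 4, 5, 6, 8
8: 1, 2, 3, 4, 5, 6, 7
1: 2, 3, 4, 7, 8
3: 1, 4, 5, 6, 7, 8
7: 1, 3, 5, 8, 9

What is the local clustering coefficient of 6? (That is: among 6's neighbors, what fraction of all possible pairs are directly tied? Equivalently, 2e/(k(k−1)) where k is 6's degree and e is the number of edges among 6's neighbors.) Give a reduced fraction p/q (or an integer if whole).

6's neighbors: 2, 3, 4, and 8 (k = 4).
Possible neighbor pairs: C(4,2) = 6. Edges among them: 2–4, 2–8, 3–4, 3–8, 4–8 → e = 5.
Clustering(6) = 5/6.

5/6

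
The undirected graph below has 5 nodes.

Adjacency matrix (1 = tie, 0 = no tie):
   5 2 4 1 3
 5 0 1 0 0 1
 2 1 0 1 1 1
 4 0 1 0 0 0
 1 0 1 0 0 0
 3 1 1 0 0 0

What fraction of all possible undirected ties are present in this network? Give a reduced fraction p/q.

1/2

There are 5 edges and 5 nodes, so the maximum possible is C(5,2) = 10.
Density = 5/10 = 1/2.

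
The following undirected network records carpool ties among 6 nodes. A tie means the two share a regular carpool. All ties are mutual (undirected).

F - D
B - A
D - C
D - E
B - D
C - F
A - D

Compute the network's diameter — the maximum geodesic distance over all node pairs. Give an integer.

2

Eccentricity of each node (its greatest distance to any other): A:2, B:2, C:2, D:1, E:2, F:2.
The maximum eccentricity is 2, realized for instance by the pair A–C via A – D – C. So the diameter is 2.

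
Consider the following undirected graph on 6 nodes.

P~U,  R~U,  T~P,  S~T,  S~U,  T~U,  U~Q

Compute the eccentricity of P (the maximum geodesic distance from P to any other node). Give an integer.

2

Distances from P: Q:2, R:2, S:2, T:1, U:1.
The largest is 2 (to Q, S, and R), so the eccentricity of P is 2.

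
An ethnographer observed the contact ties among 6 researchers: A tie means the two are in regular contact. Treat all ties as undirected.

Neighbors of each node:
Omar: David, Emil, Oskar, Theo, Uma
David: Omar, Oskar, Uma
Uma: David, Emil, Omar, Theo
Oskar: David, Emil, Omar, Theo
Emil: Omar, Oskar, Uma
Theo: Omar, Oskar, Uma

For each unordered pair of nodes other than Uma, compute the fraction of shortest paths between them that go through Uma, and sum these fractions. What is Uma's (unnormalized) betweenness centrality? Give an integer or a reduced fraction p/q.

Pairs whose geodesics pass through Uma — Theo–Emil: 1/3; Theo–David: 1/3; Emil–David: 1/3.
All other pairs contribute 0.
Summing the contributions gives betweenness(Uma) = 1.

1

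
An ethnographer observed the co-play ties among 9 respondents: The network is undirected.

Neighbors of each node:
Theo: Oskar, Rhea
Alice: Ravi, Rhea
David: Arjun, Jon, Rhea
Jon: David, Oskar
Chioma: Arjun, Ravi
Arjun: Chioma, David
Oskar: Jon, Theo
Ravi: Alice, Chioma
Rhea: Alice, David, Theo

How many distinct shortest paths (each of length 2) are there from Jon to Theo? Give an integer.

1

The shortest distance is 2, and the only length-2 path is Jon–Oskar–Theo. So there is exactly 1 shortest path.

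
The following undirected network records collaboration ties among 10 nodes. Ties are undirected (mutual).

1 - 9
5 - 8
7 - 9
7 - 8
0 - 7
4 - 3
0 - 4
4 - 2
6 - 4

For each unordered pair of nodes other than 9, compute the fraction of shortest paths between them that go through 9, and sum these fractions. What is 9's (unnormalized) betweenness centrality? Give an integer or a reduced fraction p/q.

Pairs whose geodesics pass through 9 — 5–1: 1; 1–3: 1; 1–6: 1; 1–0: 1; 1–4: 1; 1–7: 1; 1–2: 1; 1–8: 1.
All other pairs contribute 0.
Summing the contributions gives betweenness(9) = 8.

8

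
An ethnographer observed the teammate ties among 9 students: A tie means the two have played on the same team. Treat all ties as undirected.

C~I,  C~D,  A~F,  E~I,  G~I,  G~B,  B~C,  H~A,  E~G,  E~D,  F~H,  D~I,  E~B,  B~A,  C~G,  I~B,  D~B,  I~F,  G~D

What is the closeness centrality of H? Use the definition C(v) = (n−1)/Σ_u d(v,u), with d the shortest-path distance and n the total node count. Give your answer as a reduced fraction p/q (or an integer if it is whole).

4/9

Distances from H: A:1, B:2, C:3, D:3, E:3, F:1, G:3, I:2. Sum = 18.
n = 9, so closeness = 8/18 = 4/9.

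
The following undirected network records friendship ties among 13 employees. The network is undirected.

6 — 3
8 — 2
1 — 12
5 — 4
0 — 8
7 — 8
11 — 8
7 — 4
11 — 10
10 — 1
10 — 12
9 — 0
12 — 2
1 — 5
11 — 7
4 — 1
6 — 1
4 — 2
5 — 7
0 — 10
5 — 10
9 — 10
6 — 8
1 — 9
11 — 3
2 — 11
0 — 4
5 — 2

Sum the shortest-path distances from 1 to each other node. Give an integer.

18

Distances from 1: 0:2, 2:2, 3:2, 4:1, 5:1, 6:1, 7:2, 8:2, 9:1, 10:1, 11:2, 12:1.
Sum = 2 + 2 + 2 + 1 + 1 + 1 + 2 + 2 + 1 + 1 + 2 + 1 = 18.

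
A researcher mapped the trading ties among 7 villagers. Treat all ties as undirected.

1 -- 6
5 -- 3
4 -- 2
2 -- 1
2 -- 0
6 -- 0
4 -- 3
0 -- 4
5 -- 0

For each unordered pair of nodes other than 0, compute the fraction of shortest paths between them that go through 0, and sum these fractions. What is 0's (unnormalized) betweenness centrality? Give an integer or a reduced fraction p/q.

6

Pairs whose geodesics pass through 0 — 6–2: 1/2; 6–4: 1; 6–3: 2/2; 6–5: 1; 1–5: 2/2; 2–5: 1; 4–5: 1/2.
All other pairs contribute 0.
Summing the contributions gives betweenness(0) = 6.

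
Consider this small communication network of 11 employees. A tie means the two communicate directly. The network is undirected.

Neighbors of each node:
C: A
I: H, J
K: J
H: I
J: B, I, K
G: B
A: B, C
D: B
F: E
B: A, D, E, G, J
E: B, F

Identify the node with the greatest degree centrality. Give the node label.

B

Degrees — A:2, B:5, C:1, D:1, E:2, F:1, G:1, H:1, I:2, J:3, K:1.
The maximum is 5, attained only by B.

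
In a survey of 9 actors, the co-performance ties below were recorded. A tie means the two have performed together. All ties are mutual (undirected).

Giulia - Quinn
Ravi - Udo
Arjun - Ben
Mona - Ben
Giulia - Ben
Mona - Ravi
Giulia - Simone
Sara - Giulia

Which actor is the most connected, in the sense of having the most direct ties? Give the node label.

Degrees — Arjun:1, Ben:3, Giulia:4, Mona:2, Quinn:1, Ravi:2, Sara:1, Simone:1, Udo:1.
The maximum is 4, attained only by Giulia.

Giulia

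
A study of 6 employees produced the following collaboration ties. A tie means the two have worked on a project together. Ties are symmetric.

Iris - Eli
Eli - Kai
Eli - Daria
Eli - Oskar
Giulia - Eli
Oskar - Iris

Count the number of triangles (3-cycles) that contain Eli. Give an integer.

1

Eli's neighbors: Daria, Giulia, Iris, Kai, and Oskar.
Neighbor pairs that are themselves tied: Eli–Iris–Oskar. Each forms one triangle with Eli, for 1 in total.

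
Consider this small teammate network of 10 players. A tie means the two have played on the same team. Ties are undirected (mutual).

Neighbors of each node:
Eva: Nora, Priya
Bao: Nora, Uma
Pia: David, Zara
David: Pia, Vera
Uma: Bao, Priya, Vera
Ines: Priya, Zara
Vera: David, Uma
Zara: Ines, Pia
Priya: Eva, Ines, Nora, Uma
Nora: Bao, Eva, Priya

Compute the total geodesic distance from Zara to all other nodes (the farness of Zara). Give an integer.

22

Distances from Zara: Bao:4, David:2, Eva:3, Ines:1, Nora:3, Pia:1, Priya:2, Uma:3, Vera:3.
Sum = 4 + 2 + 3 + 1 + 3 + 1 + 2 + 3 + 3 = 22.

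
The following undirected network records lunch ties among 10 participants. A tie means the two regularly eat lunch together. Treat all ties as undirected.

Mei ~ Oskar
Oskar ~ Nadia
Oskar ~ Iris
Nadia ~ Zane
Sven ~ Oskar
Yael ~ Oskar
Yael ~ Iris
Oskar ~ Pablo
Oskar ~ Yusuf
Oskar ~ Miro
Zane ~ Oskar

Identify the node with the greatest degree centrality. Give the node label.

Degrees — Iris:2, Mei:1, Miro:1, Nadia:2, Oskar:9, Pablo:1, Sven:1, Yael:2, Yusuf:1, Zane:2.
The maximum is 9, attained only by Oskar.

Oskar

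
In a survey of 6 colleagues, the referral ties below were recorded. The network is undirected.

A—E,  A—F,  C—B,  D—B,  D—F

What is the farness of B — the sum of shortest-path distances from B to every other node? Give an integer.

11

Distances from B: A:3, C:1, D:1, E:4, F:2.
Sum = 3 + 1 + 1 + 4 + 2 = 11.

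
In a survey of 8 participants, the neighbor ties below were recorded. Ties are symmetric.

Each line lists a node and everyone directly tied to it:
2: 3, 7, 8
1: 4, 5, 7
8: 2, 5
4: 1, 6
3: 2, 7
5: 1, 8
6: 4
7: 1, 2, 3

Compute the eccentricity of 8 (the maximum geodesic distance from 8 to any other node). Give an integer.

4

Distances from 8: 1:2, 2:1, 3:2, 4:3, 5:1, 6:4, 7:2.
The largest is 4 (to 6), so the eccentricity of 8 is 4.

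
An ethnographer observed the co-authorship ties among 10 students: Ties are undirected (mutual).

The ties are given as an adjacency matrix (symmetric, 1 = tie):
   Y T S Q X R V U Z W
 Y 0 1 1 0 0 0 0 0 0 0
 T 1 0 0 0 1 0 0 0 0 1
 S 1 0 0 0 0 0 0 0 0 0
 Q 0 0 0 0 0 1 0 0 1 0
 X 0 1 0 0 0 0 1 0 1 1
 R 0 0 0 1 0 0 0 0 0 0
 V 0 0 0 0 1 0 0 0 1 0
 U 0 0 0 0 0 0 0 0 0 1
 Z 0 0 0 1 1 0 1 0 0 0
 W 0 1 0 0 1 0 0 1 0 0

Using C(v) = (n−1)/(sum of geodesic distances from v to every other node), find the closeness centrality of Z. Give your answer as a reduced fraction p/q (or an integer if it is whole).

9/19

Distances from Z: Q:1, R:2, S:4, T:2, U:3, V:1, W:2, X:1, Y:3. Sum = 19.
n = 10, so closeness = 9/19.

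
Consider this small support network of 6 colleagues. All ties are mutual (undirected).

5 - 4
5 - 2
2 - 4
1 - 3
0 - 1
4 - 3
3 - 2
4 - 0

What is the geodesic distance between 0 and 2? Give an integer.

One shortest route is 0 – 4 – 2, which uses 2 edges, and 0 and 2 are not directly tied, so nothing shorter exists. So d(0,2) = 2.

2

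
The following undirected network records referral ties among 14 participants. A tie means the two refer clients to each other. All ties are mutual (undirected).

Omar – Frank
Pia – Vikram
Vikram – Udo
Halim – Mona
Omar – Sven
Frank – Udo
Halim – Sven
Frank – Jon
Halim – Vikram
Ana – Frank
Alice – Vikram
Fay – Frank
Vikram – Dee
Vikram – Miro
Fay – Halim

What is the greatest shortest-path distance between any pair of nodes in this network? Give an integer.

4

Eccentricity of each node (its greatest distance to any other): Alice:4, Ana:4, Dee:4, Fay:3, Frank:3, Halim:3, Jon:4, Miro:4, Mona:4, Omar:4, Pia:4, Sven:3, Udo:3, Vikram:3.
The maximum eccentricity is 4, realized for instance by the pair Pia–Ana via Pia – Vikram – Udo – Frank – Ana. So the diameter is 4.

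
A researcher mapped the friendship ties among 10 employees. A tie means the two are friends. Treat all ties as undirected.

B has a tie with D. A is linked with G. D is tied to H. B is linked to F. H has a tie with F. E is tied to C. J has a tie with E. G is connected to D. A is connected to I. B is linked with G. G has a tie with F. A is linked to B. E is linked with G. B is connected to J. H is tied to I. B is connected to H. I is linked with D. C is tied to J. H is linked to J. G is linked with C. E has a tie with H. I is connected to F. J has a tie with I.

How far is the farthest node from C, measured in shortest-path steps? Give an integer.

2

Distances from C: A:2, B:2, D:2, E:1, F:2, G:1, H:2, I:2, J:1.
The largest is 2 (to B, I, H, D, A, and F), so the eccentricity of C is 2.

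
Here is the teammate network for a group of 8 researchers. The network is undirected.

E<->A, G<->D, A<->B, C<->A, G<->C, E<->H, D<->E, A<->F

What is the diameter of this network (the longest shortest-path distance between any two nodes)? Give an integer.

3

Eccentricity of each node (its greatest distance to any other): A:2, B:3, C:3, D:3, E:2, F:3, G:3, H:3.
The maximum eccentricity is 3, realized for instance by the pair G–H via G – D – E – H. So the diameter is 3.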